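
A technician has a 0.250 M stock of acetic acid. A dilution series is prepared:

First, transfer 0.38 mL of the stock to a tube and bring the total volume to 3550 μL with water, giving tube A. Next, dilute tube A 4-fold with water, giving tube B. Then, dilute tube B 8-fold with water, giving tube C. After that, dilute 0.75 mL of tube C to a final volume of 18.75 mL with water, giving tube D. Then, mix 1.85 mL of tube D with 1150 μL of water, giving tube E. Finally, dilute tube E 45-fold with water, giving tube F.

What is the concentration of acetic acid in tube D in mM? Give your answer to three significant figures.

0.0335 mM

Step 1: 0.38 mL brought to 3550 μL → factor 3.55/0.38 = 9.3421
Step 2: 4-fold → factor 4
Step 3: 8-fold → factor 8
Step 4: 0.75 mL brought to 18.75 mL → factor 18.75/0.75 = 25
Dilution factor through tube D = 9.3421 × 4 × 8 × 25 = 7473.7
[tube D] = 0.250 M / 7473.7 = 3.345 × 10^-5 M = 0.0335 mM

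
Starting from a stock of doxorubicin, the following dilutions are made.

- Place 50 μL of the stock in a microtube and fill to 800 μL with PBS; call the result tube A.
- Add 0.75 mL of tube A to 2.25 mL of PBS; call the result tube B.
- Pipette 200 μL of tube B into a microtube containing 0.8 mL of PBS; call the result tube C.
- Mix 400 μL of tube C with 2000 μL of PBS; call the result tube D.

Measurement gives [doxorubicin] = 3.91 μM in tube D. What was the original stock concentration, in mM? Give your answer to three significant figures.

7.51 mM

Step 1: 50 μL brought to 800 μL → factor 800/50 = 16
Step 2: 0.75 mL + 2.25 mL = 3 mL total → factor 3/0.75 = 4
Step 3: 200 μL + 0.8 mL = 1000 μL total → factor 1000/200 = 5
Step 4: 400 μL + 2000 μL = 2400 μL total → factor 2400/400 = 6
Overall dilution factor = 16 × 4 × 5 × 6 = 1920
Stock = 3.91 μM × 1920 = 7507 μM = 7.51 mM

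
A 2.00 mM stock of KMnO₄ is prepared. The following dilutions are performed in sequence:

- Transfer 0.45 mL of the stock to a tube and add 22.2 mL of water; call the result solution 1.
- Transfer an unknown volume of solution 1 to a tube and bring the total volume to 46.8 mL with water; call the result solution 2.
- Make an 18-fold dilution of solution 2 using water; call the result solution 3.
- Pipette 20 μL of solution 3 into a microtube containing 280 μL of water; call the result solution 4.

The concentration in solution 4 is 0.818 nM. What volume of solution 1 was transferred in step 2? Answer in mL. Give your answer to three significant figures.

Step 1: 0.45 mL + 22.2 mL = 22.65 mL total → factor 22.65/0.45 = 50.333
Step 2: v brought to 46.8 mL → factor = 46.8 mL/v
Step 3: 18-fold → factor 18
Step 4: 20 μL + 280 μL = 300 μL total → factor 300/20 = 15
Product of known-step factors = 13590
Overall factor = 2.00 mM / (0.818 nM) = 2.445 × 10^6
Step-2 factor = 2.445 × 10^6 / 13590 = 179.91
v = 46.8 mL / 179.91 = 0.260 mL

0.260 mL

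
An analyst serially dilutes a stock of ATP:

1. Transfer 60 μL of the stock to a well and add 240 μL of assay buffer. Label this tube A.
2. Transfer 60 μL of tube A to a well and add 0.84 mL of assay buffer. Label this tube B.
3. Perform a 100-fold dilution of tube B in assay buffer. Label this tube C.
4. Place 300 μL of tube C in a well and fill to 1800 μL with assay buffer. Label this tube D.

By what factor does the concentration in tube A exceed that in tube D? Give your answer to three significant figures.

9.00 × 10^3

Step 1: 60 μL + 240 μL = 300 μL total → factor 300/60 = 5
Step 2: 60 μL + 0.84 mL = 900 μL total → factor 900/60 = 15
Step 3: 100-fold → factor 100
Step 4: 300 μL brought to 1800 μL → factor 1800/300 = 6
Dilution factor to tube A = 5; to tube D = 45000
[tube A]/[tube D] = (factor to tube D)/(factor to tube A) = 45000/5 = 9.00 × 10^3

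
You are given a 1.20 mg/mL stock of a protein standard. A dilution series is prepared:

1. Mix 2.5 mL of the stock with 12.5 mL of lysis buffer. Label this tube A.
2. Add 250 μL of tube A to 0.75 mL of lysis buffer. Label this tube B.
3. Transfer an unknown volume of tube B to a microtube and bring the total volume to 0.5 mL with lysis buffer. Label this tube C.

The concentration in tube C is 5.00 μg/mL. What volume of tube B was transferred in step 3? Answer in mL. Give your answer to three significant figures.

Step 1: 2.5 mL + 12.5 mL = 15 mL total → factor 15/2.5 = 6
Step 2: 250 μL + 0.75 mL = 1000 μL total → factor 1000/250 = 4
Step 3: v brought to 0.5 mL → factor = 0.5 mL/v
Product of known-step factors = 24
Overall factor = 1.20 mg/mL / (5.00 μg/mL) = 240
Step-3 factor = 240 / 24 = 10
v = 0.5 mL / 10 = 0.0500 mL

0.0500 mL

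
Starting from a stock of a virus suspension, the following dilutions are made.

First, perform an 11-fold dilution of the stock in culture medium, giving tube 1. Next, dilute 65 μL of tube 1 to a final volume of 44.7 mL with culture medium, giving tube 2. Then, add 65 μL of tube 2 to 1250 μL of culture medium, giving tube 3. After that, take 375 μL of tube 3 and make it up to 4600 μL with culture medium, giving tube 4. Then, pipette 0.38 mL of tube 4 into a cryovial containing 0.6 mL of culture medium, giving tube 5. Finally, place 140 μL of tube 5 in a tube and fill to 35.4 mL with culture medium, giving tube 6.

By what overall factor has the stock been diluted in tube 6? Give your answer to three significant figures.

1.22 × 10^9

Step 1: 11-fold → factor 11
Step 2: 65 μL brought to 44.7 mL → factor 44700/65 = 687.69
Step 3: 65 μL + 1250 μL = 1315 μL total → factor 1315/65 = 20.231
Step 4: 375 μL brought to 4600 μL → factor 4600/375 = 12.267
Step 5: 0.38 mL + 0.6 mL = 0.98 mL total → factor 0.98/0.38 = 2.5789
Step 6: 140 μL brought to 35.4 mL → factor 35400/140 = 252.86
Overall dilution factor = 11 × 687.69 × 20.231 × 12.267 × 2.5789 × 252.86 = 1.2242 × 10^9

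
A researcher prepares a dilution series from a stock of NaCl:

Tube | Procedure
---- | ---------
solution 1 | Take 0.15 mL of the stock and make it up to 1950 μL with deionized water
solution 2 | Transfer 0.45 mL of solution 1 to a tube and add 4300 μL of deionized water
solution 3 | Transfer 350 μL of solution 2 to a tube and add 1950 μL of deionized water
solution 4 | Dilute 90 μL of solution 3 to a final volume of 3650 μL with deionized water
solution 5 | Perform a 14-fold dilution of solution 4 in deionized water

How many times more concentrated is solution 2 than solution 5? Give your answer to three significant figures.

Step 1: 0.15 mL brought to 1950 μL → factor 1.95/0.15 = 13
Step 2: 0.45 mL + 4300 μL = 4.75 mL total → factor 4.75/0.45 = 10.556
Step 3: 350 μL + 1950 μL = 2300 μL total → factor 2300/350 = 6.5714
Step 4: 90 μL brought to 3650 μL → factor 3650/90 = 40.556
Step 5: 14-fold → factor 14
Dilution factor to solution 2 = 137.22; to solution 5 = 5.1199 × 10^5
[solution 2]/[solution 5] = (factor to solution 5)/(factor to solution 2) = 5.1199 × 10^5/137.22 = 3.73 × 10^3

3.73 × 10^3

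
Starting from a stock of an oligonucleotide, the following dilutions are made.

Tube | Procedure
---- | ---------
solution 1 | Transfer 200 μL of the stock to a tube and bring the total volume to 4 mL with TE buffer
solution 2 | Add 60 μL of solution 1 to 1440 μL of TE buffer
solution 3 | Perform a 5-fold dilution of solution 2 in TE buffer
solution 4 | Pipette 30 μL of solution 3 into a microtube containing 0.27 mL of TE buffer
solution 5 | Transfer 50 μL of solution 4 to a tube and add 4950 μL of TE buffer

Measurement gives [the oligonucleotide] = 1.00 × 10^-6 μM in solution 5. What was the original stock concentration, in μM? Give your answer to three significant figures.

Step 1: 200 μL brought to 4 mL → factor 4000/200 = 20
Step 2: 60 μL + 1440 μL = 1500 μL total → factor 1500/60 = 25
Step 3: 5-fold → factor 5
Step 4: 30 μL + 0.27 mL = 300 μL total → factor 300/30 = 10
Step 5: 50 μL + 4950 μL = 5000 μL total → factor 5000/50 = 100
Overall dilution factor = 20 × 25 × 5 × 10 × 100 = 2.5 × 10^6
Stock = 1.00 × 10^-6 μM × 2.5 × 10^6 = 2.50 μM

2.50 μM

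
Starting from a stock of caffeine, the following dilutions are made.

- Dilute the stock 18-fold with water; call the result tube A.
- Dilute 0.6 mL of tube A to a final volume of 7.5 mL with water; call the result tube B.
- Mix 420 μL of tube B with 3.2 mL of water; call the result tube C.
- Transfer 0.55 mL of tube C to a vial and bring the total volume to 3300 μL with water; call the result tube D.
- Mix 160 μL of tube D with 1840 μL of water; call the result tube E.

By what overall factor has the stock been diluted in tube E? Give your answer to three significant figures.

1.45 × 10^5

Step 1: 18-fold → factor 18
Step 2: 0.6 mL brought to 7.5 mL → factor 7.5/0.6 = 12.5
Step 3: 420 μL + 3.2 mL = 3620 μL total → factor 3620/420 = 8.619
Step 4: 0.55 mL brought to 3300 μL → factor 3.3/0.55 = 6
Step 5: 160 μL + 1840 μL = 2000 μL total → factor 2000/160 = 12.5
Overall dilution factor = 18 × 12.5 × 8.619 × 6 × 12.5 = 1.4545 × 10^5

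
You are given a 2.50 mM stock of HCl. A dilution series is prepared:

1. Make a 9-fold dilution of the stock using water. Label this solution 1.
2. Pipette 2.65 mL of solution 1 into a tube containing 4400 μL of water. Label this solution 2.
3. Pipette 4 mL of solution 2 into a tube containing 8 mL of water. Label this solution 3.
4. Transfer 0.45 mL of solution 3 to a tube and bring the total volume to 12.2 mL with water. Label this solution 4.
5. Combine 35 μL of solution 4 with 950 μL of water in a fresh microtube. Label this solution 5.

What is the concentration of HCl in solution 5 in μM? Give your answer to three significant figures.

0.0456 μM

Step 1: 9-fold → factor 9
Step 2: 2.65 mL + 4400 μL = 7.05 mL total → factor 7.05/2.65 = 2.6604
Step 3: 4 mL + 8 mL = 12 mL total → factor 12/4 = 3
Step 4: 0.45 mL brought to 12.2 mL → factor 12.2/0.45 = 27.111
Step 5: 35 μL + 950 μL = 985 μL total → factor 985/35 = 28.143
Overall dilution factor = 9 × 2.6604 × 3 × 27.111 × 28.143 = 54805
Final = 2.50 mM / 54805 = 4.562 × 10^-5 mM = 0.0456 μM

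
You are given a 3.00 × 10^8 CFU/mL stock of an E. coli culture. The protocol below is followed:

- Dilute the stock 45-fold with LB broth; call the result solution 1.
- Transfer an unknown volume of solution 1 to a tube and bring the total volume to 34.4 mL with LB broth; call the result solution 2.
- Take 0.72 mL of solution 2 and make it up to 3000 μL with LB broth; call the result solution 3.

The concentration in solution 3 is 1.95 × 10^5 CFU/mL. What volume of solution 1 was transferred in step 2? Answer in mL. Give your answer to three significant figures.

4.19 mL

Step 1: 45-fold → factor 45
Step 2: v brought to 34.4 mL → factor = 34.4 mL/v
Step 3: 0.72 mL brought to 3000 μL → factor 3/0.72 = 4.1667
Product of known-step factors = 187.5
Overall factor = 3.00 × 10^8 CFU/mL / (1.95 × 10^5 CFU/mL) = 1538.5
Step-2 factor = 1538.5 / 187.5 = 8.2051
v = 34.4 mL / 8.2051 = 4.19 mL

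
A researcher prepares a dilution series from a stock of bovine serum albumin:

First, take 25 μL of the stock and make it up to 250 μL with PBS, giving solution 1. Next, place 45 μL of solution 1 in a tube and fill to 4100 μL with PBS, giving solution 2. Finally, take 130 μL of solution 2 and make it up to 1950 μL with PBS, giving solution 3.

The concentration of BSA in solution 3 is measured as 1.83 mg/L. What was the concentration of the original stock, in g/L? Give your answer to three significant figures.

Step 1: 25 μL brought to 250 μL → factor 250/25 = 10
Step 2: 45 μL brought to 4100 μL → factor 4100/45 = 91.111
Step 3: 130 μL brought to 1950 μL → factor 1950/130 = 15
Overall dilution factor = 10 × 91.111 × 15 = 13667
Stock = 1.83 mg/L × 13667 = 2.501 × 10^4 mg/L = 25.0 g/L

25.0 g/L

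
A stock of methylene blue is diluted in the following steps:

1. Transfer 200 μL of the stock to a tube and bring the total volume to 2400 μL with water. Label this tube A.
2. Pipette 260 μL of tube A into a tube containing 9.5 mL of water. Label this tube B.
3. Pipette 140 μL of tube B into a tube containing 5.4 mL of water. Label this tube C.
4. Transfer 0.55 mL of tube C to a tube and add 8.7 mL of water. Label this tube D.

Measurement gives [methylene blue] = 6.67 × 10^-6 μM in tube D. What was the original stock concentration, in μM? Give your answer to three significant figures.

2.00 μM

Step 1: 200 μL brought to 2400 μL → factor 2400/200 = 12
Step 2: 260 μL + 9.5 mL = 9760 μL total → factor 9760/260 = 37.538
Step 3: 140 μL + 5.4 mL = 5540 μL total → factor 5540/140 = 39.571
Step 4: 0.55 mL + 8.7 mL = 9.25 mL total → factor 9.25/0.55 = 16.818
Overall dilution factor = 12 × 37.538 × 39.571 × 16.818 = 2.9979 × 10^5
Stock = 6.67 × 10^-6 μM × 2.9979 × 10^5 = 2.00 μM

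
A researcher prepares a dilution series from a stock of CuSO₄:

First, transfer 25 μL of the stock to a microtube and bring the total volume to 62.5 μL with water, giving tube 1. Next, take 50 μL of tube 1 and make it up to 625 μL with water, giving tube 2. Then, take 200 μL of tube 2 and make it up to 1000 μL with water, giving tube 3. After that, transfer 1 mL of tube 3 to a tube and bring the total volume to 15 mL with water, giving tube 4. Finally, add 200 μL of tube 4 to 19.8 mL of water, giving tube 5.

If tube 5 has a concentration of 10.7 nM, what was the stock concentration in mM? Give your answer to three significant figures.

2.51 mM

Step 1: 25 μL brought to 62.5 μL → factor 62.5/25 = 2.5
Step 2: 50 μL brought to 625 μL → factor 625/50 = 12.5
Step 3: 200 μL brought to 1000 μL → factor 1000/200 = 5
Step 4: 1 mL brought to 15 mL → factor 15/1 = 15
Step 5: 200 μL + 19.8 mL = 20000 μL total → factor 20000/200 = 100
Overall dilution factor = 2.5 × 12.5 × 5 × 15 × 100 = 2.3438 × 10^5
Stock = 10.7 nM × 2.3438 × 10^5 = 2.508 × 10^6 nM = 2.51 mM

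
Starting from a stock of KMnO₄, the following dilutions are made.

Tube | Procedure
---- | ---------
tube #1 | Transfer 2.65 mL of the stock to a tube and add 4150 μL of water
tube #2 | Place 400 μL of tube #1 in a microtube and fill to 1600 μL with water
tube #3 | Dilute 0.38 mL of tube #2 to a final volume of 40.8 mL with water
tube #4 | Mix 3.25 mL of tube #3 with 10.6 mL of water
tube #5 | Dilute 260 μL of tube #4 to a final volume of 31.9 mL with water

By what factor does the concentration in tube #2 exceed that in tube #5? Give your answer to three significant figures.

5.61 × 10^4

Step 1: 2.65 mL + 4150 μL = 6.8 mL total → factor 6.8/2.65 = 2.566
Step 2: 400 μL brought to 1600 μL → factor 1600/400 = 4
Step 3: 0.38 mL brought to 40.8 mL → factor 40.8/0.38 = 107.37
Step 4: 3.25 mL + 10.6 mL = 13.85 mL total → factor 13.85/3.25 = 4.2615
Step 5: 260 μL brought to 31.9 mL → factor 31900/260 = 122.69
Dilution factor to tube #2 = 10.264; to tube #5 = 5.7621 × 10^5
[tube #2]/[tube #5] = (factor to tube #5)/(factor to tube #2) = 5.7621 × 10^5/10.264 = 5.61 × 10^4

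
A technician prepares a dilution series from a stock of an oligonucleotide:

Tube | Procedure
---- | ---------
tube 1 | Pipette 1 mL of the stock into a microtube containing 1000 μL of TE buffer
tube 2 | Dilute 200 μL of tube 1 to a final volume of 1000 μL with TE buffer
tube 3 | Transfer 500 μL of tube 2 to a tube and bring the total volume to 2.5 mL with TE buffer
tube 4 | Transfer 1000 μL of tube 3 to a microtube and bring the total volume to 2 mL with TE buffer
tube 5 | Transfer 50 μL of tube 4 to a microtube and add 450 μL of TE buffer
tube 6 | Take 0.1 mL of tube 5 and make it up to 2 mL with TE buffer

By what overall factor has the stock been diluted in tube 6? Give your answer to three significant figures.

2.00 × 10^4

Step 1: 1 mL + 1000 μL = 2 mL total → factor 2/1 = 2
Step 2: 200 μL brought to 1000 μL → factor 1000/200 = 5
Step 3: 500 μL brought to 2.5 mL → factor 2500/500 = 5
Step 4: 1000 μL brought to 2 mL → factor 2000/1000 = 2
Step 5: 50 μL + 450 μL = 500 μL total → factor 500/50 = 10
Step 6: 0.1 mL brought to 2 mL → factor 2/0.1 = 20
Overall dilution factor = 2 × 5 × 5 × 2 × 10 × 20 = 20000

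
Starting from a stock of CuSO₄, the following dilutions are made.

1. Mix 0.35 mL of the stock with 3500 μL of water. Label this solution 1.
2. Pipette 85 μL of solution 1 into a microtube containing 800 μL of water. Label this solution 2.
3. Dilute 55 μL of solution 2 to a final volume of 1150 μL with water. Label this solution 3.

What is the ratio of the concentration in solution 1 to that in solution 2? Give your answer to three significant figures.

10.4

Step 1: 0.35 mL + 3500 μL = 3.85 mL total → factor 3.85/0.35 = 11
Step 2: 85 μL + 800 μL = 885 μL total → factor 885/85 = 10.412
Dilution factor to solution 1 = 11; to solution 2 = 114.53
[solution 1]/[solution 2] = (factor to solution 2)/(factor to solution 1) = 114.53/11 = 10.4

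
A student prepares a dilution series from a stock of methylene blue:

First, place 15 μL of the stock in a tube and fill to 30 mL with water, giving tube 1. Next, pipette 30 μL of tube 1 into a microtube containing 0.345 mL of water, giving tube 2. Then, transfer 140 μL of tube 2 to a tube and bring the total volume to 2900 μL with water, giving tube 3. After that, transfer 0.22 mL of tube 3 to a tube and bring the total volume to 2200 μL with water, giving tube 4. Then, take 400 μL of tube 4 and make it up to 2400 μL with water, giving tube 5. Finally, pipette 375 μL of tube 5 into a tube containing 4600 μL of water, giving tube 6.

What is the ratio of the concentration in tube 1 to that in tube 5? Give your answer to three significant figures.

1.55 × 10^4

Step 1: 15 μL brought to 30 mL → factor 30000/15 = 2000
Step 2: 30 μL + 0.345 mL = 375 μL total → factor 375/30 = 12.5
Step 3: 140 μL brought to 2900 μL → factor 2900/140 = 20.714
Step 4: 0.22 mL brought to 2200 μL → factor 2.2/0.22 = 10
Step 5: 400 μL brought to 2400 μL → factor 2400/400 = 6
Dilution factor to tube 1 = 2000; to tube 5 = 3.1071 × 10^7
[tube 1]/[tube 5] = (factor to tube 5)/(factor to tube 1) = 3.1071 × 10^7/2000 = 1.55 × 10^4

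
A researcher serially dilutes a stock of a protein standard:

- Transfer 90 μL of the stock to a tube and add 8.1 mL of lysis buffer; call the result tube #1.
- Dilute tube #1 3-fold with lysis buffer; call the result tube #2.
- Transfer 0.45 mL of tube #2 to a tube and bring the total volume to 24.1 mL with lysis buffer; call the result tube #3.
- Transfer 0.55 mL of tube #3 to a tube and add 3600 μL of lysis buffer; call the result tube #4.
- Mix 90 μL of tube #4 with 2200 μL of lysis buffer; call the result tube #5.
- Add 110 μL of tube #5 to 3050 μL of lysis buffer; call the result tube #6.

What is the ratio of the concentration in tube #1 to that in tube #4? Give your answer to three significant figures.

Step 1: 90 μL + 8.1 mL = 8190 μL total → factor 8190/90 = 91
Step 2: 3-fold → factor 3
Step 3: 0.45 mL brought to 24.1 mL → factor 24.1/0.45 = 53.556
Step 4: 0.55 mL + 3600 μL = 4.15 mL total → factor 4.15/0.55 = 7.5455
Dilution factor to tube #1 = 91; to tube #4 = 1.1032 × 10^5
[tube #1]/[tube #4] = (factor to tube #4)/(factor to tube #1) = 1.1032 × 10^5/91 = 1.21 × 10^3

1.21 × 10^3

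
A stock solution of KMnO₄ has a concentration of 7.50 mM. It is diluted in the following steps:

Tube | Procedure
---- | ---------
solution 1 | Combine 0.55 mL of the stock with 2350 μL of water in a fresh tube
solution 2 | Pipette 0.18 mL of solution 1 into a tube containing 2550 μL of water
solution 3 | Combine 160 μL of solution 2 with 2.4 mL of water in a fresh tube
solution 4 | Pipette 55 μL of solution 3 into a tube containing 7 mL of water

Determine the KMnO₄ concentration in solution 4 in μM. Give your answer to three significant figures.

0.0457 μM

Step 1: 0.55 mL + 2350 μL = 2.9 mL total → factor 2.9/0.55 = 5.2727
Step 2: 0.18 mL + 2550 μL = 2.73 mL total → factor 2.73/0.18 = 15.167
Step 3: 160 μL + 2.4 mL = 2560 μL total → factor 2560/160 = 16
Step 4: 55 μL + 7 mL = 7055 μL total → factor 7055/55 = 128.27
Overall dilution factor = 5.2727 × 15.167 × 16 × 128.27 = 1.6413 × 10^5
Final = 7.50 mM / 1.6413 × 10^5 = 4.570 × 10^-5 mM = 0.0457 μM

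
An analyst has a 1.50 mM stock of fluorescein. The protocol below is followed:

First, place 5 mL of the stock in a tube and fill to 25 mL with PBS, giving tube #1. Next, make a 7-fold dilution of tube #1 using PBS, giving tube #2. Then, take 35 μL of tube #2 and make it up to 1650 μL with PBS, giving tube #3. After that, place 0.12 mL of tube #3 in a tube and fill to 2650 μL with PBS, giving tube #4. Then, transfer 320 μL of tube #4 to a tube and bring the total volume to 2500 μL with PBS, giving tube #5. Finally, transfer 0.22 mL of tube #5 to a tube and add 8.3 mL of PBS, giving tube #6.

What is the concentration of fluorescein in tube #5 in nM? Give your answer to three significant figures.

5.27 nM

Step 1: 5 mL brought to 25 mL → factor 25/5 = 5
Step 2: 7-fold → factor 7
Step 3: 35 μL brought to 1650 μL → factor 1650/35 = 47.143
Step 4: 0.12 mL brought to 2650 μL → factor 2.65/0.12 = 22.083
Step 5: 320 μL brought to 2500 μL → factor 2500/320 = 7.8125
Dilution factor through tube #5 = 5 × 7 × 47.143 × 22.083 × 7.8125 = 2.8467 × 10^5
[tube #5] = 1.50 mM / 2.8467 × 10^5 = 5.269 × 10^-6 mM = 5.27 nM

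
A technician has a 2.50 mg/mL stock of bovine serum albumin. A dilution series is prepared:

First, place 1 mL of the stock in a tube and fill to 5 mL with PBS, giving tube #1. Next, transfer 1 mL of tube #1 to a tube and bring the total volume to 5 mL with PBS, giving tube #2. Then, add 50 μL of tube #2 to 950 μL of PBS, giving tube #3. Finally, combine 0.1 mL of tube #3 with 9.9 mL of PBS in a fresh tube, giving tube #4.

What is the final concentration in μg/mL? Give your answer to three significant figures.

0.0500 μg/mL

Step 1: 1 mL brought to 5 mL → factor 5/1 = 5
Step 2: 1 mL brought to 5 mL → factor 5/1 = 5
Step 3: 50 μL + 950 μL = 1000 μL total → factor 1000/50 = 20
Step 4: 0.1 mL + 9.9 mL = 10 mL total → factor 10/0.1 = 100
Overall dilution factor = 5 × 5 × 20 × 100 = 50000
Final = 2.50 mg/mL / 50000 = 5.000 × 10^-5 mg/mL = 0.0500 μg/mL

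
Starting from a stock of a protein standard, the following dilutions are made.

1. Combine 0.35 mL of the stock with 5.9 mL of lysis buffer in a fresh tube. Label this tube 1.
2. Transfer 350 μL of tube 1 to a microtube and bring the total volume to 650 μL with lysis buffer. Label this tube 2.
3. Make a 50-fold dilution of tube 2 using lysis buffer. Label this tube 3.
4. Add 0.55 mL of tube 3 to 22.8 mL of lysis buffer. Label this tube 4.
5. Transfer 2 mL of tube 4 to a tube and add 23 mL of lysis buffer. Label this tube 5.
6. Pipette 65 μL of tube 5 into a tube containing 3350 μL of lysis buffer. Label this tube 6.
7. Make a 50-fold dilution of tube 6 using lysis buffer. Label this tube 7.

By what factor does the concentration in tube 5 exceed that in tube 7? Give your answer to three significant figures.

2.63 × 10^3

Step 1: 0.35 mL + 5.9 mL = 6.25 mL total → factor 6.25/0.35 = 17.857
Step 2: 350 μL brought to 650 μL → factor 650/350 = 1.8571
Step 3: 50-fold → factor 50
Step 4: 0.55 mL + 22.8 mL = 23.35 mL total → factor 23.35/0.55 = 42.455
Step 5: 2 mL + 23 mL = 25 mL total → factor 25/2 = 12.5
Step 6: 65 μL + 3350 μL = 3415 μL total → factor 3415/65 = 52.538
Step 7: 50-fold → factor 50
Dilution factor to tube 5 = 8.7996 × 10^5; to tube 7 = 2.3116 × 10^9
[tube 5]/[tube 7] = (factor to tube 7)/(factor to tube 5) = 2.3116 × 10^9/8.7996 × 10^5 = 2.63 × 10^3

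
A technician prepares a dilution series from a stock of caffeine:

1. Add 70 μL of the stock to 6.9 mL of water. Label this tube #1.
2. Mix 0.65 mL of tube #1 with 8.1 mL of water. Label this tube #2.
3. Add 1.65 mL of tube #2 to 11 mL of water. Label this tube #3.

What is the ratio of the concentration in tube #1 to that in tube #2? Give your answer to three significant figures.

Step 1: 70 μL + 6.9 mL = 6970 μL total → factor 6970/70 = 99.571
Step 2: 0.65 mL + 8.1 mL = 8.75 mL total → factor 8.75/0.65 = 13.462
Dilution factor to tube #1 = 99.571; to tube #2 = 1340.4
[tube #1]/[tube #2] = (factor to tube #2)/(factor to tube #1) = 1340.4/99.571 = 13.5

13.5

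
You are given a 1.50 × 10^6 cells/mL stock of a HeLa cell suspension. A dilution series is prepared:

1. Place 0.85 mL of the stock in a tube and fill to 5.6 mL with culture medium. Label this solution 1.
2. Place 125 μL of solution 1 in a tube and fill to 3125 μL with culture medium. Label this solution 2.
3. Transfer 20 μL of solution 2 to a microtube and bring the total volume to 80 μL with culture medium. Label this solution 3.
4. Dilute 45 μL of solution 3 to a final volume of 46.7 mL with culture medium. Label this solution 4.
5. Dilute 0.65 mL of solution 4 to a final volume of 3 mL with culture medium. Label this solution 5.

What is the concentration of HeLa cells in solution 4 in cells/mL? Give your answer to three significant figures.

2.19 cells/mL

Step 1: 0.85 mL brought to 5.6 mL → factor 5.6/0.85 = 6.5882
Step 2: 125 μL brought to 3125 μL → factor 3125/125 = 25
Step 3: 20 μL brought to 80 μL → factor 80/20 = 4
Step 4: 45 μL brought to 46.7 mL → factor 46700/45 = 1037.8
Dilution factor through solution 4 = 6.5882 × 25 × 4 × 1037.8 = 6.8371 × 10^5
[solution 4] = 1.50 × 10^6 cells/mL / 6.8371 × 10^5 = 2.19 cells/mL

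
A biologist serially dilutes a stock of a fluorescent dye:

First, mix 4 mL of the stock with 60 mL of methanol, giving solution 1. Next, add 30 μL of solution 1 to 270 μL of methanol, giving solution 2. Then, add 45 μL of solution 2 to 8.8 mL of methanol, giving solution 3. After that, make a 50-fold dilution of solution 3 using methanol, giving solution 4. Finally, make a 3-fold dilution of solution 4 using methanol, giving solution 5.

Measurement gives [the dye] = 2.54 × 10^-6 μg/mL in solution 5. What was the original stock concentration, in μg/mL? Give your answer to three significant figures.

Step 1: 4 mL + 60 mL = 64 mL total → factor 64/4 = 16
Step 2: 30 μL + 270 μL = 300 μL total → factor 300/30 = 10
Step 3: 45 μL + 8.8 mL = 8845 μL total → factor 8845/45 = 196.56
Step 4: 50-fold → factor 50
Step 5: 3-fold → factor 3
Overall dilution factor = 16 × 10 × 196.56 × 50 × 3 = 4.7173 × 10^6
Stock = 2.54 × 10^-6 μg/mL × 4.7173 × 10^6 = 12.0 μg/mL

12.0 μg/mL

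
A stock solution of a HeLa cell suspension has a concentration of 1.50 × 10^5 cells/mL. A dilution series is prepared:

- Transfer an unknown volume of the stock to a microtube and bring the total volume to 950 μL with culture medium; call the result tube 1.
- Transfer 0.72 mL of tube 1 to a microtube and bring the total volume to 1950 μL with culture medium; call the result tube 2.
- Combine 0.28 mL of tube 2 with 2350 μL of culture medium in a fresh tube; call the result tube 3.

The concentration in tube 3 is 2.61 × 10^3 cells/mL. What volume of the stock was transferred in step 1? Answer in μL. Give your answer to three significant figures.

Step 1: v brought to 950 μL → factor = 950 μL/v
Step 2: 0.72 mL brought to 1950 μL → factor 1.95/0.72 = 2.7083
Step 3: 0.28 mL + 2350 μL = 2.63 mL total → factor 2.63/0.28 = 9.3929
Product of known-step factors = 25.439
Overall factor = 1.50 × 10^5 cells/mL / (2.61 × 10^3 cells/mL) = 57.471
Step-1 factor = 57.471 / 25.439 = 2.2592
v = 950 μL / 2.2592 = 421 μL

421 μL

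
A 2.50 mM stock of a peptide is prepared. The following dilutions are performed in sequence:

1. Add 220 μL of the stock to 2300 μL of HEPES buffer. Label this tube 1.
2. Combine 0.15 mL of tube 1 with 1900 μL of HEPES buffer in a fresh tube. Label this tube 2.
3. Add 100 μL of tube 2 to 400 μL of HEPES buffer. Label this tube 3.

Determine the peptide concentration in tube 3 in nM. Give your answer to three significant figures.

3.19 × 10^3 nM

Step 1: 220 μL + 2300 μL = 2520 μL total → factor 2520/220 = 11.455
Step 2: 0.15 mL + 1900 μL = 2.05 mL total → factor 2.05/0.15 = 13.667
Step 3: 100 μL + 400 μL = 500 μL total → factor 500/100 = 5
Overall dilution factor = 11.455 × 13.667 × 5 = 782.73
Final = 2.50 mM / 782.73 = 0.003194 mM = 3.19 × 10^3 nM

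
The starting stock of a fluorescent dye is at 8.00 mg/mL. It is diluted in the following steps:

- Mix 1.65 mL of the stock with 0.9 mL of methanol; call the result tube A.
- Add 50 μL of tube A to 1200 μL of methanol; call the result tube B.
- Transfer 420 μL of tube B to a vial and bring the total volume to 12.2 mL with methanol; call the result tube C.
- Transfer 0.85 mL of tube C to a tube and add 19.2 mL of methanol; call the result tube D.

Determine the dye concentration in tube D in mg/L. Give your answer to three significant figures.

0.302 mg/L

Step 1: 1.65 mL + 0.9 mL = 2.55 mL total → factor 2.55/1.65 = 1.5455
Step 2: 50 μL + 1200 μL = 1250 μL total → factor 1250/50 = 25
Step 3: 420 μL brought to 12.2 mL → factor 12200/420 = 29.048
Step 4: 0.85 mL + 19.2 mL = 20.05 mL total → factor 20.05/0.85 = 23.588
Overall dilution factor = 1.5455 × 25 × 29.048 × 23.588 = 26473
Final = 8.00 mg/mL / 26473 = 0.0003022 mg/mL = 0.302 mg/L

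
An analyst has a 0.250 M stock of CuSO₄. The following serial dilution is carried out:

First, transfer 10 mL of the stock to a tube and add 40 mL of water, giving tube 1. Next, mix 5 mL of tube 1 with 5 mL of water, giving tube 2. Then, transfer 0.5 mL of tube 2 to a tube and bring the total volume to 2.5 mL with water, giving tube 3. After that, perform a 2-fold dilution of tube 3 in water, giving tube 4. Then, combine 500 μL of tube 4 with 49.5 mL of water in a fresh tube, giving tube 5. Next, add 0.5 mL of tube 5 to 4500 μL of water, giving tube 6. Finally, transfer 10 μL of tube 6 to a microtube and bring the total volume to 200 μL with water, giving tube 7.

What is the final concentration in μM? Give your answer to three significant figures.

0.125 μM

Step 1: 10 mL + 40 mL = 50 mL total → factor 50/10 = 5
Step 2: 5 mL + 5 mL = 10 mL total → factor 10/5 = 2
Step 3: 0.5 mL brought to 2.5 mL → factor 2.5/0.5 = 5
Step 4: 2-fold → factor 2
Step 5: 500 μL + 49.5 mL = 50000 μL total → factor 50000/500 = 100
Step 6: 0.5 mL + 4500 μL = 5 mL total → factor 5/0.5 = 10
Step 7: 10 μL brought to 200 μL → factor 200/10 = 20
Overall dilution factor = 5 × 2 × 5 × 2 × 100 × 10 × 20 = 2 × 10^6
Final = 0.250 M / 2 × 10^6 = 1.250 × 10^-7 M = 0.125 μM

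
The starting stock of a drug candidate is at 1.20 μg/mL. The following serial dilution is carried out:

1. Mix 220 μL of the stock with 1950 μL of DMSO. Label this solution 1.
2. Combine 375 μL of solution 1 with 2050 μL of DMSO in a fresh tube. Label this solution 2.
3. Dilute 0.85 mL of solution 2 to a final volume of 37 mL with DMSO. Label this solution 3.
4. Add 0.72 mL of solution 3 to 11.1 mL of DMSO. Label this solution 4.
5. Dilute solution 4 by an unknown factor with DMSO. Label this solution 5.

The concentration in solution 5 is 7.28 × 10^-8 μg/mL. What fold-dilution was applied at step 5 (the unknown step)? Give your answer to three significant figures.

Step 1: 220 μL + 1950 μL = 2170 μL total → factor 2170/220 = 9.8636
Step 2: 375 μL + 2050 μL = 2425 μL total → factor 2425/375 = 6.4667
Step 3: 0.85 mL brought to 37 mL → factor 37/0.85 = 43.529
Step 4: 0.72 mL + 11.1 mL = 11.82 mL total → factor 11.82/0.72 = 16.417
Step 5: unknown factor x
Product of known-step factors = 45581
Overall factor = 1.20 μg/mL / (7.28 × 10^-8 μg/mL) = 1.6484 × 10^7
x = 1.6484 × 10^7 / 45581 = 362

362-fold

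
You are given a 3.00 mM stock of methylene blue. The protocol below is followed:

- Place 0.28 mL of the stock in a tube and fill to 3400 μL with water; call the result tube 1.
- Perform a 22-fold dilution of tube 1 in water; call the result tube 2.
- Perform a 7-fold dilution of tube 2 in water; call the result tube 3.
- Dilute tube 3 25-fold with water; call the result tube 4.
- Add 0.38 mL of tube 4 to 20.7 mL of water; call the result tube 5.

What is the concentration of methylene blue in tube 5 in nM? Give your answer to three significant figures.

Step 1: 0.28 mL brought to 3400 μL → factor 3.4/0.28 = 12.143
Step 2: 22-fold → factor 22
Step 3: 7-fold → factor 7
Step 4: 25-fold → factor 25
Step 5: 0.38 mL + 20.7 mL = 21.08 mL total → factor 21.08/0.38 = 55.474
Overall dilution factor = 12.143 × 22 × 7 × 25 × 55.474 = 2.5934 × 10^6
Final = 3.00 mM / 2.5934 × 10^6 = 1.157 × 10^-6 mM = 1.16 nM

1.16 nM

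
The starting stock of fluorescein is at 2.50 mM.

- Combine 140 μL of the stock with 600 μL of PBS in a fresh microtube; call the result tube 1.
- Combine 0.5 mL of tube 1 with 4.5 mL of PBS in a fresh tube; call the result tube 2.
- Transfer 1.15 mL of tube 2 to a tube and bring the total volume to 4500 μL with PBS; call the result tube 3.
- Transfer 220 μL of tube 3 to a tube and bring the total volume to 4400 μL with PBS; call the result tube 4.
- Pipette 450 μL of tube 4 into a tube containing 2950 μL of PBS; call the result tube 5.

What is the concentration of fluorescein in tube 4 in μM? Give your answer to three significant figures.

Step 1: 140 μL + 600 μL = 740 μL total → factor 740/140 = 5.2857
Step 2: 0.5 mL + 4.5 mL = 5 mL total → factor 5/0.5 = 10
Step 3: 1.15 mL brought to 4500 μL → factor 4.5/1.15 = 3.913
Step 4: 220 μL brought to 4400 μL → factor 4400/220 = 20
Dilution factor through tube 4 = 5.2857 × 10 × 3.913 × 20 = 4136.6
[tube 4] = 2.50 mM / 4136.6 = 0.0006044 mM = 0.604 μM

0.604 μM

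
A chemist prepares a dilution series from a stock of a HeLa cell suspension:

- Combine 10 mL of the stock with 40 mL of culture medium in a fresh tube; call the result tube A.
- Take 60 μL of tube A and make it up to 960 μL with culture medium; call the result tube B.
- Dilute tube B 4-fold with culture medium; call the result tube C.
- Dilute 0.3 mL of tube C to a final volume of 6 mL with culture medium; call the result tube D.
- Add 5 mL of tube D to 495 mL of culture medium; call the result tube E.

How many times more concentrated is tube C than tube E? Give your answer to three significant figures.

2.00 × 10^3

Step 1: 10 mL + 40 mL = 50 mL total → factor 50/10 = 5
Step 2: 60 μL brought to 960 μL → factor 960/60 = 16
Step 3: 4-fold → factor 4
Step 4: 0.3 mL brought to 6 mL → factor 6/0.3 = 20
Step 5: 5 mL + 495 mL = 500 mL total → factor 500/5 = 100
Dilution factor to tube C = 320; to tube E = 6.4 × 10^5
[tube C]/[tube E] = (factor to tube E)/(factor to tube C) = 6.4 × 10^5/320 = 2.00 × 10^3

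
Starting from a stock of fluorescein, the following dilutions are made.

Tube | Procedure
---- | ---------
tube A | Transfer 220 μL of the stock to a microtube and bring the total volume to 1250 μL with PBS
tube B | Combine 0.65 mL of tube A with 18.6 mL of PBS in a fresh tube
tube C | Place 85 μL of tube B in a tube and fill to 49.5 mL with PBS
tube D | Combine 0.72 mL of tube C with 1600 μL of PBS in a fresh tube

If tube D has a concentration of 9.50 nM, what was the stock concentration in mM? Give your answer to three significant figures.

Step 1: 220 μL brought to 1250 μL → factor 1250/220 = 5.6818
Step 2: 0.65 mL + 18.6 mL = 19.25 mL total → factor 19.25/0.65 = 29.615
Step 3: 85 μL brought to 49.5 mL → factor 49500/85 = 582.35
Step 4: 0.72 mL + 1600 μL = 2.32 mL total → factor 2.32/0.72 = 3.2222
Overall dilution factor = 5.6818 × 29.615 × 582.35 × 3.2222 = 3.1575 × 10^5
Stock = 9.50 nM × 3.1575 × 10^5 = 3.000 × 10^6 nM = 3.00 mM

3.00 mM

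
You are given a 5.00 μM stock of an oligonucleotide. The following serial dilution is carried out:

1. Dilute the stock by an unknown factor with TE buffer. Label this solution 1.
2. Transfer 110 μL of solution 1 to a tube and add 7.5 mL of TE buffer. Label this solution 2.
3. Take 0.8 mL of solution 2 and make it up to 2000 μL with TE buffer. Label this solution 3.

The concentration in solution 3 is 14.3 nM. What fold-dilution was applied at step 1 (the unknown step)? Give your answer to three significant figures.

Step 1: unknown factor x
Step 2: 110 μL + 7.5 mL = 7610 μL total → factor 7610/110 = 69.182
Step 3: 0.8 mL brought to 2000 μL → factor 2/0.8 = 2.5
Product of known-step factors = 172.95
Overall factor = 5.00 μM / (14.3 nM) = 349.65
x = 349.65 / 172.95 = 2.02

2.02-fold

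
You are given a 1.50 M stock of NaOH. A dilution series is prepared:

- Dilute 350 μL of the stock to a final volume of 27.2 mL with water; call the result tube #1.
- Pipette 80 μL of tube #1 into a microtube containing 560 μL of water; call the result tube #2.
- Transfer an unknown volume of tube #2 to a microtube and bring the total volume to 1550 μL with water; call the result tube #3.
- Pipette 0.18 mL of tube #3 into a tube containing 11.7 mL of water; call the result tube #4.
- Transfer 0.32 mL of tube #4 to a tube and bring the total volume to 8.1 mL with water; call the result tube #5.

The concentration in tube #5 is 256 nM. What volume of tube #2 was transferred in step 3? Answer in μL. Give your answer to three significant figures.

275 μL

Step 1: 350 μL brought to 27.2 mL → factor 27200/350 = 77.714
Step 2: 80 μL + 560 μL = 640 μL total → factor 640/80 = 8
Step 3: v brought to 1550 μL → factor = 1550 μL/v
Step 4: 0.18 mL + 11.7 mL = 11.88 mL total → factor 11.88/0.18 = 66
Step 5: 0.32 mL brought to 8.1 mL → factor 8.1/0.32 = 25.312
Product of known-step factors = 1.0387 × 10^6
Overall factor = 1.50 M / (256 nM) = 5.8594 × 10^6
Step-3 factor = 5.8594 × 10^6 / 1.0387 × 10^6 = 5.6413
v = 1550 μL / 5.6413 = 275 μL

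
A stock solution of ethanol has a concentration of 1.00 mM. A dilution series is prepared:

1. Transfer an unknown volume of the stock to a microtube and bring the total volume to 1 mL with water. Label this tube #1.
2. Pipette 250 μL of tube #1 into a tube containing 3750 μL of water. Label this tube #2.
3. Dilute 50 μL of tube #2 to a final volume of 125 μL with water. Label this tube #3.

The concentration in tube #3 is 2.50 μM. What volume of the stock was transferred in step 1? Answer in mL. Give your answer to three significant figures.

Step 1: v brought to 1 mL → factor = 1 mL/v
Step 2: 250 μL + 3750 μL = 4000 μL total → factor 4000/250 = 16
Step 3: 50 μL brought to 125 μL → factor 125/50 = 2.5
Product of known-step factors = 40
Overall factor = 1.00 mM / (2.50 μM) = 400
Step-1 factor = 400 / 40 = 10
v = 1 mL / 10 = 0.100 mL

0.100 mL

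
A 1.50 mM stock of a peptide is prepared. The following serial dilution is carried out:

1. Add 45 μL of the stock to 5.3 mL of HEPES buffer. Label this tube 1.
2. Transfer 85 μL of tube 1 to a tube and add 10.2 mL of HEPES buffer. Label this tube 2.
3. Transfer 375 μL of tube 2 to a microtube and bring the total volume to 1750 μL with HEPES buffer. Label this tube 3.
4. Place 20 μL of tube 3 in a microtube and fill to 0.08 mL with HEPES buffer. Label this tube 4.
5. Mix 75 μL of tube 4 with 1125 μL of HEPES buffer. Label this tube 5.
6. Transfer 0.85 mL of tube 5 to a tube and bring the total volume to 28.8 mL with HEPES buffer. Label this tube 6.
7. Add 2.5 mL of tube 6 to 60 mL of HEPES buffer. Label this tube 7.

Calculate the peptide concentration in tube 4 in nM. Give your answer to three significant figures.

5.59 nM

Step 1: 45 μL + 5.3 mL = 5345 μL total → factor 5345/45 = 118.78
Step 2: 85 μL + 10.2 mL = 10285 μL total → factor 10285/85 = 121
Step 3: 375 μL brought to 1750 μL → factor 1750/375 = 4.6667
Step 4: 20 μL brought to 0.08 mL → factor 80/20 = 4
Dilution factor through tube 4 = 118.78 × 121 × 4.6667 × 4 = 2.6828 × 10^5
[tube 4] = 1.50 mM / 2.6828 × 10^5 = 5.591 × 10^-6 mM = 5.59 nM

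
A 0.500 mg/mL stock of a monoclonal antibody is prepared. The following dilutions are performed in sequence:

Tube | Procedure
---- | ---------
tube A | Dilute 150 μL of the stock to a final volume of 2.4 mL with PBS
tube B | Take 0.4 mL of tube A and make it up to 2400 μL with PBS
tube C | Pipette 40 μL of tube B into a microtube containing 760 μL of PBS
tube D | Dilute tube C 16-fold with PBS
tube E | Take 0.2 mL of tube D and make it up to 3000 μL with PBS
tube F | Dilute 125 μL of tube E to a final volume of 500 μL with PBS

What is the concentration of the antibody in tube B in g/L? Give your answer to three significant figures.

0.00521 g/L

Step 1: 150 μL brought to 2.4 mL → factor 2400/150 = 16
Step 2: 0.4 mL brought to 2400 μL → factor 2.4/0.4 = 6
Dilution factor through tube B = 16 × 6 = 96
[tube B] = 0.500 mg/mL / 96 = 0.005208 mg/mL = 0.00521 g/L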